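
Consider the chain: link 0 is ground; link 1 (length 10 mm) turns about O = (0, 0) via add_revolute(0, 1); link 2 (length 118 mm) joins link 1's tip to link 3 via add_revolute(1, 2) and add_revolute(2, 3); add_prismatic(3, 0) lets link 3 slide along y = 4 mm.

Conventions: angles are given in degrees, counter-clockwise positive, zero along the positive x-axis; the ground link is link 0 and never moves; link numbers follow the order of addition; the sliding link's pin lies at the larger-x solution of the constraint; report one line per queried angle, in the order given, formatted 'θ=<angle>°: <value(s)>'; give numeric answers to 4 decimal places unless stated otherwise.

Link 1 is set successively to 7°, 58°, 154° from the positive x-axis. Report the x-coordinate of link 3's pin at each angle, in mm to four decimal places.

geometry: r = 10 mm, L = 118 mm, e = 4 mm
θ=7°: crank pin P = (r cos θ, r sin θ) = (9.925462, 1.218693)
θ=7°: h = r sin θ − e = 1.218693 − 4 = -2.781307
θ=7°: x = r cos θ + √(L² − h²) = 9.925462 + 117.967217 = 127.892679
θ=58°: crank pin P = (r cos θ, r sin θ) = (5.299193, 8.480481)
θ=58°: h = r sin θ − e = 8.480481 − 4 = 4.480481
θ=58°: x = r cos θ + √(L² − h²) = 5.299193 + 117.914907 = 123.214100
θ=154°: crank pin P = (r cos θ, r sin θ) = (-8.987940, 4.383711)
θ=154°: h = r sin θ − e = 4.383711 − 4 = 0.383711
θ=154°: x = r cos θ + √(L² − h²) = -8.987940 + 117.999376 = 109.011436

θ=7°: 127.8927
θ=58°: 123.2141
θ=154°: 109.0114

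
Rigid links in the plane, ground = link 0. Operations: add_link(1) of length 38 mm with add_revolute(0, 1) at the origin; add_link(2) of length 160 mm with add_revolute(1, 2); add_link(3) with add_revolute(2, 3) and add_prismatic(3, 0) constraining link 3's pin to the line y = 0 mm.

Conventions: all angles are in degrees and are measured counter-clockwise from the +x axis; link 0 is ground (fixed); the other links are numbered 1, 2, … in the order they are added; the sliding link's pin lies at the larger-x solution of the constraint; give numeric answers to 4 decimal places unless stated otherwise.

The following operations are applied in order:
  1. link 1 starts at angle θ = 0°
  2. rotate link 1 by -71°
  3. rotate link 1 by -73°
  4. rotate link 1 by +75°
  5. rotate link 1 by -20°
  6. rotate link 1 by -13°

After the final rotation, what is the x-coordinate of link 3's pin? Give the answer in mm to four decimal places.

geometry: r = 38 mm, L = 160 mm, e = 0 mm; θ starts at 0°
rotate link 1 by -71°: θ ← 0° -71° = -71°
rotate link 1 by -73°: θ ← -71° -73° = -144°
rotate link 1 by +75°: θ ← -144° +75° = -69°
rotate link 1 by -20°: θ ← -69° -20° = -89°
rotate link 1 by -13°: θ ← -89° -13° = -102°
crank pin P = (r cos θ, r sin θ) = (-7.900644, -37.169609)
h = r sin θ − e = -37.169609 − 0 = -37.169609
x = r cos θ + √(L² − h²) = -7.900644 + 155.622685 = 147.722041

147.7220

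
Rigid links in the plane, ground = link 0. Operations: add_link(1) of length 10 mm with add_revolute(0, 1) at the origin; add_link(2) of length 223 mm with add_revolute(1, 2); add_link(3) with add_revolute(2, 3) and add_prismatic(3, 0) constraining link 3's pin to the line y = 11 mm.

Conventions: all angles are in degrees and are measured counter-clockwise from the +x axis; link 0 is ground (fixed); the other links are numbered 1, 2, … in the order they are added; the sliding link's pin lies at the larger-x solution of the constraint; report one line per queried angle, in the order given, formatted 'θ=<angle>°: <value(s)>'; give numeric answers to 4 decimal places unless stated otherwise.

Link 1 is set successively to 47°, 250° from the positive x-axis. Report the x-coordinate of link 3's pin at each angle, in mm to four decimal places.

geometry: r = 10 mm, L = 223 mm, e = 11 mm
θ=47°: crank pin P = (r cos θ, r sin θ) = (6.819984, 7.313537)
θ=47°: h = r sin θ − e = 7.313537 − 11 = -3.686463
θ=47°: x = r cos θ + √(L² − h²) = 6.819984 + 222.969527 = 229.789511
θ=250°: crank pin P = (r cos θ, r sin θ) = (-3.420201, -9.396926)
θ=250°: h = r sin θ − e = -9.396926 − 11 = -20.396926
θ=250°: x = r cos θ + √(L² − h²) = -3.420201 + 222.065228 = 218.645026

θ=47°: 229.7895
θ=250°: 218.6450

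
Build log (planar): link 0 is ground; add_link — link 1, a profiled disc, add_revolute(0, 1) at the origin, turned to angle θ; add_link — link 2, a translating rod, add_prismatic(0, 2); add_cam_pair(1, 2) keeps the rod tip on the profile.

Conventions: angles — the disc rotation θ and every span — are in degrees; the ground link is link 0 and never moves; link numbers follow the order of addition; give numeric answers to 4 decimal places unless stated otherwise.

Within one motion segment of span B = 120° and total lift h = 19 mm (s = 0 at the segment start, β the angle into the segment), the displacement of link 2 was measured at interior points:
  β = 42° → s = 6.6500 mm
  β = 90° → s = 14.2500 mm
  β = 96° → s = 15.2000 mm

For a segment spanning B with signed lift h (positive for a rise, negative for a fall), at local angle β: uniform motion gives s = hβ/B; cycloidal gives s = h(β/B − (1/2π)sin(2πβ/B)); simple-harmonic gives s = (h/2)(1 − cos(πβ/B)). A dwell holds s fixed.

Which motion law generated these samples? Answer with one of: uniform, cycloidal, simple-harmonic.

candidates at β/B = r: uniform s = h·r (linear in β); cycloidal s = h·(r − sin(2πr)/(2π)); simple-harmonic s = (h/2)(1 − cos(πr))
β=42°: printed 6.6500 | uniform 6.6500, cycloidal 4.2036, simple-harmonic 5.1871
β=90°: printed 14.2500 | uniform 14.2500, cycloidal 17.2739, simple-harmonic 16.2175
β=96°: printed 15.2000 | uniform 15.2000, cycloidal 18.0759, simple-harmonic 17.1857
only one law matches every sample → uniform

uniform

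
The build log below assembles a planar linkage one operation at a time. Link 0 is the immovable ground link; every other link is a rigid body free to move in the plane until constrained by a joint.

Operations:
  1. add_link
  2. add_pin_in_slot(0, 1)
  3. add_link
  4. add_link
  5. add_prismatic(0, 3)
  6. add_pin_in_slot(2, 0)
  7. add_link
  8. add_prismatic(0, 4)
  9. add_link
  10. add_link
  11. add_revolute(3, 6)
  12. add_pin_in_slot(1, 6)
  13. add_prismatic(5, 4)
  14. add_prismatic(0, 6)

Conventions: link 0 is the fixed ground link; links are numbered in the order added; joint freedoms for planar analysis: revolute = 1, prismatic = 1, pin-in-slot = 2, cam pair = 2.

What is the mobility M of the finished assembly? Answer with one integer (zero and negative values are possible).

link 0 = ground. State L|J1|J2 = 1|0|0
+link1  2|0|0
PS(0,1) f=2→J2  2|0|1
+link2  3|0|1
+link3  4|0|1
P(0,3) f=1→J1  4|1|1
PS(2,0) f=2→J2  4|1|2
+link4  5|1|2
P(0,4) f=1→J1  5|2|2
+link5  6|2|2
+link6  7|2|2
R(3,6) f=1→J1  7|3|2
PS(1,6) f=2→J2  7|3|3
P(5,4) f=1→J1  7|4|3
P(0,6) f=1→J1  7|5|3
M = 3(7−1)−2·5−3 = 18−10−3 = 5

M = 5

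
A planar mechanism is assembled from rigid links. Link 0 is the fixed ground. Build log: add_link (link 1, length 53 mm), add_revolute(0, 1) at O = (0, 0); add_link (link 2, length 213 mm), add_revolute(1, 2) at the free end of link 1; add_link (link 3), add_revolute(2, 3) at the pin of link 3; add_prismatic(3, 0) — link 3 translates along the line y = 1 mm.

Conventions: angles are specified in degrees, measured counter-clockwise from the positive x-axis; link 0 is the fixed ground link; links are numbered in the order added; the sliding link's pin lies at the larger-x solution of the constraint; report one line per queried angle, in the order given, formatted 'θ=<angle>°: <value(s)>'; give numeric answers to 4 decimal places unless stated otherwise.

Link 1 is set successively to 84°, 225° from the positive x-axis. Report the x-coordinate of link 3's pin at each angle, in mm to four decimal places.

geometry: r = 53 mm, L = 213 mm, e = 1 mm
θ=84°: crank pin P = (r cos θ, r sin θ) = (5.540009, 52.709660)
θ=84°: h = r sin θ − e = 52.709660 − 1 = 51.709660
θ=84°: x = r cos θ + √(L² − h²) = 5.540009 + 206.627953 = 212.167962
θ=225°: crank pin P = (r cos θ, r sin θ) = (-37.476659, -37.476659)
θ=225°: h = r sin θ − e = -37.476659 − 1 = -38.476659
θ=225°: x = r cos θ + √(L² − h²) = -37.476659 + 209.495935 = 172.019275

θ=84°: 212.1680
θ=225°: 172.0193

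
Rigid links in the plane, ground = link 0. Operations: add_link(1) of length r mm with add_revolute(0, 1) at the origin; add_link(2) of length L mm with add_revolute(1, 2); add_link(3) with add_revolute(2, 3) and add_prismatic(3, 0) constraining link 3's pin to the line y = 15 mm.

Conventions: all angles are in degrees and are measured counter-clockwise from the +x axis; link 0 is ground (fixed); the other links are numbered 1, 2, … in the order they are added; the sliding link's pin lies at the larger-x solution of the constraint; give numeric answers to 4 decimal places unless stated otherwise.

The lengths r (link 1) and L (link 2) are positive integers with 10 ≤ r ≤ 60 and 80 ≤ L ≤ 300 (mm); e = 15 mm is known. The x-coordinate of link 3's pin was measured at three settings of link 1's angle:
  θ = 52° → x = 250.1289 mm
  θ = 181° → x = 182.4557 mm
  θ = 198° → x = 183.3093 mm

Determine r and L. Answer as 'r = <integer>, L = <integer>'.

constraint per measurement: (x − r cos θ)² + (r sin θ − e)² = L²
subtracting the θ₁ and θ₂ equations cancels the r² and L² terms:
r = (x₁² − x₂²) / (2[(x₁cos θ₁ + e sin θ₁) − (x₂cos θ₂ + e sin θ₂)]) = 42.0000 → r = 42
L² = (x₁ − r cos θ₁)² + (r sin θ₁ − e)² = 50625.0159 → L = 225.0000 → L = 225
check at θ₃=198°: x = 183.3093 (printed 183.3093) ✓

r = 42, L = 225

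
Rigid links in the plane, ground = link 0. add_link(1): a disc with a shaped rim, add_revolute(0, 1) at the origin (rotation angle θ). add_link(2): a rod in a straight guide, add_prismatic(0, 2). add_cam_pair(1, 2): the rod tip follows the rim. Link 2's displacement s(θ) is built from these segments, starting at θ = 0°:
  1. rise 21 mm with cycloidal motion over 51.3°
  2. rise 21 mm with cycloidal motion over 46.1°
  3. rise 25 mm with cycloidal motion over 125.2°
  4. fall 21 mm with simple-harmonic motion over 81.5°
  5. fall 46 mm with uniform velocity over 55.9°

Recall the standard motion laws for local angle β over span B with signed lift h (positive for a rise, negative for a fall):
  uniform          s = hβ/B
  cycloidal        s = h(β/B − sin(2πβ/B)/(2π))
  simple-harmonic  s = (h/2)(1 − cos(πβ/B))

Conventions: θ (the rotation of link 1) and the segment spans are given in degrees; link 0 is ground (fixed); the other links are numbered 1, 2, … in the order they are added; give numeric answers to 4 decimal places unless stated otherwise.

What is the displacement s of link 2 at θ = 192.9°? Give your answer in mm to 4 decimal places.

segment 1 (0° to 51.3°, cycloidal, h = 21) is passed completely: s = 0.0000 + (21) = 21.0000
segment 2 (51.3° to 97.4°, cycloidal, h = 21) is passed completely: s = 21.0000 + (21) = 42.0000
θ = 192.9° falls in segment 3 (97.4° to 222.6°, cycloidal, h = 25): β = 192.9 − 97.4 = 95.5°, B = 125.2°; Δs = 25·(0.7628 − sin(2π·0.7628)/(2π)) = 23.0355; s = 42.0000 + 23.0355 = 65.0355

65.0355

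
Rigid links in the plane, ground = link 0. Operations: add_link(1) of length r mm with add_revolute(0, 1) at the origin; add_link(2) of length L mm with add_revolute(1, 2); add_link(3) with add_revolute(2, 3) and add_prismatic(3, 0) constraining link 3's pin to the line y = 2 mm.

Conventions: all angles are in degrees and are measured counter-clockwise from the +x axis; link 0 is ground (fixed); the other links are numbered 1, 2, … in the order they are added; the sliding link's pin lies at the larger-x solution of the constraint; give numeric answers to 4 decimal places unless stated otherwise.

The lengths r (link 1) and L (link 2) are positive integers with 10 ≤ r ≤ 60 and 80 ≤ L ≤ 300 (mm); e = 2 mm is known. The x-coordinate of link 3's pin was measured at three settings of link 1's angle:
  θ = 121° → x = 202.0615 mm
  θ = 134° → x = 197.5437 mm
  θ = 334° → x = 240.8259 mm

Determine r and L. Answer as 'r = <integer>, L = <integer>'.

constraint per measurement: (x − r cos θ)² + (r sin θ − e)² = L²
subtracting the θ₁ and θ₂ equations cancels the r² and L² terms:
r = (x₁² − x₂²) / (2[(x₁cos θ₁ + e sin θ₁) − (x₂cos θ₂ + e sin θ₂)]) = 27.0004 → r = 27
L² = (x₁ − r cos θ₁)² + (r sin θ₁ − e)² = 47089.0215 → L = 217.0000 → L = 217
check at θ₃=334°: x = 240.8259 (printed 240.8259) ✓

r = 27, L = 217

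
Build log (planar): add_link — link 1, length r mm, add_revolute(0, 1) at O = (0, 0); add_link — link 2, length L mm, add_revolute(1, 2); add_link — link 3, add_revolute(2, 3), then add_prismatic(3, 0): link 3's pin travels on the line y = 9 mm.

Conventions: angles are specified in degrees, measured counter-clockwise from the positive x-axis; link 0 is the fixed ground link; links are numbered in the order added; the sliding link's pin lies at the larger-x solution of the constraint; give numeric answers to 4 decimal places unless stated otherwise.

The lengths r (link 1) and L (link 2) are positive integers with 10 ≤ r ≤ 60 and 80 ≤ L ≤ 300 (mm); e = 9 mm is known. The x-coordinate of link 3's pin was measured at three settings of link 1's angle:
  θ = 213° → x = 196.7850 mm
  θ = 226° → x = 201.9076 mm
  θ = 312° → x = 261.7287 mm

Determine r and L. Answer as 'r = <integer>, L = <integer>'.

constraint per measurement: (x − r cos θ)² + (r sin θ − e)² = L²
subtracting the θ₁ and θ₂ equations cancels the r² and L² terms:
r = (x₁² − x₂²) / (2[(x₁cos θ₁ + e sin θ₁) − (x₂cos θ₂ + e sin θ₂)]) = 43.9996 → r = 44
L² = (x₁ − r cos θ₁)² + (r sin θ₁ − e)² = 55696.0157 → L = 236.0000 → L = 236
check at θ₃=312°: x = 261.7287 (printed 261.7287) ✓

r = 44, L = 236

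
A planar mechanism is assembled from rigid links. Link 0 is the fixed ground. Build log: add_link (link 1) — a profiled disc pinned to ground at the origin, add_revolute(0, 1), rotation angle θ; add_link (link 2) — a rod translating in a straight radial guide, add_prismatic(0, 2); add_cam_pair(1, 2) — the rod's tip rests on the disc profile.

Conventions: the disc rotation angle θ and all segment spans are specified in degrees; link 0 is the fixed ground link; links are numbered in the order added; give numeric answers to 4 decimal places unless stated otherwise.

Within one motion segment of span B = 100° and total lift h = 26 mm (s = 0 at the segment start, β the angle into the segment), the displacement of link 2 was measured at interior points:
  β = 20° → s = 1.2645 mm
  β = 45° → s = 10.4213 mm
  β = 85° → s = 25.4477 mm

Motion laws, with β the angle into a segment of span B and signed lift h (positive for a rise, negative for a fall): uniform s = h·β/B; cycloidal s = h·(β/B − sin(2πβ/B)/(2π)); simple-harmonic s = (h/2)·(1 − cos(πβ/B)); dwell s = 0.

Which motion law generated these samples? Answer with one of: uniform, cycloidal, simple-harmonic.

candidates at β/B = r: uniform s = h·r (linear in β); cycloidal s = h·(r − sin(2πr)/(2π)); simple-harmonic s = (h/2)(1 − cos(πr))
β=20°: printed 1.2645 | uniform 5.2000, cycloidal 1.2645, simple-harmonic 2.4828
β=45°: printed 10.4213 | uniform 11.7000, cycloidal 10.4213, simple-harmonic 10.9664
β=85°: printed 25.4477 | uniform 22.1000, cycloidal 25.4477, simple-harmonic 24.5831
only one law matches every sample → cycloidal

cycloidal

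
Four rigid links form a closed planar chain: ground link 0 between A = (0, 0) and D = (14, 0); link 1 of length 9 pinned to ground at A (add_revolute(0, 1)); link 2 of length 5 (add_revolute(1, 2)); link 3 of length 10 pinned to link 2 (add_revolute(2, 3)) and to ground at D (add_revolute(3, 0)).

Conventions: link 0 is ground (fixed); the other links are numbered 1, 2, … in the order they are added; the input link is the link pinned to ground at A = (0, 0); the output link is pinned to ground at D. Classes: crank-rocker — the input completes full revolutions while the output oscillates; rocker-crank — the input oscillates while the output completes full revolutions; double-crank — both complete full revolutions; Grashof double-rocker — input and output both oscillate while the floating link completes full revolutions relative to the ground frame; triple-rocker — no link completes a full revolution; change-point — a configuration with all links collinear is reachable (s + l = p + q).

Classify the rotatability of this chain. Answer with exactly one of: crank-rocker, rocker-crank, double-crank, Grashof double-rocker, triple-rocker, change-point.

lengths: ground=14, input=9, coupler=5, output=10
sorted: s=5 (shortest), l=14 (longest), p+q=19
s + l = 19 vs p + q = 19
s + l = p + q → change-point (collinear configuration reachable)

change-point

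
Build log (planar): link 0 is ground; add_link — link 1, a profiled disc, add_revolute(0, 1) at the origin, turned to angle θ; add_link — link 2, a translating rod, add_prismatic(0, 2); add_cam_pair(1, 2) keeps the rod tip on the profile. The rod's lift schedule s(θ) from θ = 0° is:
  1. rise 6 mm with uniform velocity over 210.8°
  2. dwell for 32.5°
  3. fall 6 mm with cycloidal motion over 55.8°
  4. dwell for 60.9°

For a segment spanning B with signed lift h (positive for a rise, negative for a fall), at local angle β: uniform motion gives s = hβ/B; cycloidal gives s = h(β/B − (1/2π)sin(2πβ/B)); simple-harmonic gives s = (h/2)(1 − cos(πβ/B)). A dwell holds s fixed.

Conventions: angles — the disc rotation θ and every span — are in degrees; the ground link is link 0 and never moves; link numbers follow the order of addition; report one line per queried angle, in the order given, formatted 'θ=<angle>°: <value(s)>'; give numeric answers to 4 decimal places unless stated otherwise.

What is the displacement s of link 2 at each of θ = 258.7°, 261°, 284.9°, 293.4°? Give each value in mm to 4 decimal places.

seg 1 [0°–210.8°] uniform, h=6: full span → s += 6 → s = 6.0000
seg 2 [210.8°–243.3°] dwell: s stays 6.0000
seg 3 [243.3°–299.1°] cycloidal, h=-6: θ=258.7° here. β=15.4, B=55.8. -6·(0.2760 − sin(2π·0.2760)/(2π)) = -0.7137 → s = 5.2863
seg 3 [243.3°–299.1°] cycloidal, h=-6: θ=261° here. β=17.7, B=55.8. -6·(0.3172 − sin(2π·0.3172)/(2π)) = -1.0322 → s = 4.9678
seg 3 [243.3°–299.1°] cycloidal, h=-6: θ=284.9° here. β=41.6, B=55.8. -6·(0.7455 − sin(2π·0.7455)/(2π)) = -5.4277 → s = 0.5723
seg 3 [243.3°–299.1°] cycloidal, h=-6: θ=293.4° here. β=50.1, B=55.8. -6·(0.8978 − sin(2π·0.8978)/(2π)) = -5.9588 → s = 0.0412

θ=258.7°: 5.2863
θ=261°: 4.9678
θ=284.9°: 0.5723
θ=293.4°: 0.0412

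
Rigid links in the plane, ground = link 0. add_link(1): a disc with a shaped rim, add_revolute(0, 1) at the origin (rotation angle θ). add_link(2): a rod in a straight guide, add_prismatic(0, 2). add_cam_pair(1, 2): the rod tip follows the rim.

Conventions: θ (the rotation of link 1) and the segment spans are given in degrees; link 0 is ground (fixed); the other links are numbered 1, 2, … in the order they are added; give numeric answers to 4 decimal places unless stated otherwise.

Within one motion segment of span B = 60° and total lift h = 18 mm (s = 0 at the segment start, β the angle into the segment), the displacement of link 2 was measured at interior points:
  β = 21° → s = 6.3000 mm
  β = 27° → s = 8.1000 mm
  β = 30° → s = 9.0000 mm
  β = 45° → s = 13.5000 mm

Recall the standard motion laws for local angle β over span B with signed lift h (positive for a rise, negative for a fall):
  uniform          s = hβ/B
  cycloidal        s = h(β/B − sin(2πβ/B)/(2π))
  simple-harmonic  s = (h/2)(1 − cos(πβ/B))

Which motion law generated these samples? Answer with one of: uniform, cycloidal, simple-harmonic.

candidates at β/B = r: uniform s = h·r (linear in β); cycloidal s = h·(r − sin(2πr)/(2π)); simple-harmonic s = (h/2)(1 − cos(πr))
β=21°: printed 6.3000 | uniform 6.3000, cycloidal 3.9823, simple-harmonic 4.9141
β=27°: printed 8.1000 | uniform 8.1000, cycloidal 7.2147, simple-harmonic 7.5921
β=30°: printed 9.0000 | uniform 9.0000, cycloidal 9.0000, simple-harmonic 9.0000
β=45°: printed 13.5000 | uniform 13.5000, cycloidal 16.3648, simple-harmonic 15.3640
only one law matches every sample → uniform

uniform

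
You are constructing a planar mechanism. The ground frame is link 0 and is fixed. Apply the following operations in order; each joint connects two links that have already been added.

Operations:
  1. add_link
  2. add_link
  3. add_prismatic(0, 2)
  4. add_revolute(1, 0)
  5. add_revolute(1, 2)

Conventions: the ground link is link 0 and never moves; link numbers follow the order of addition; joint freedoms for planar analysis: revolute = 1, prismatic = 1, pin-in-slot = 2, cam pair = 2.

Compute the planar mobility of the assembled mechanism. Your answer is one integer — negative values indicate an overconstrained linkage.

(L,J1,J2)=(1,0,0); link0 fixed
link1: (2,0,0)
link2: (3,0,0)
P 0-2 [J1]: (3,1,0)
R 1-0 [J1]: (3,2,0)
R 1-2 [J1]: (3,3,0)
Grübler: 3·2 − 2·3 − 0 = 0

M = 0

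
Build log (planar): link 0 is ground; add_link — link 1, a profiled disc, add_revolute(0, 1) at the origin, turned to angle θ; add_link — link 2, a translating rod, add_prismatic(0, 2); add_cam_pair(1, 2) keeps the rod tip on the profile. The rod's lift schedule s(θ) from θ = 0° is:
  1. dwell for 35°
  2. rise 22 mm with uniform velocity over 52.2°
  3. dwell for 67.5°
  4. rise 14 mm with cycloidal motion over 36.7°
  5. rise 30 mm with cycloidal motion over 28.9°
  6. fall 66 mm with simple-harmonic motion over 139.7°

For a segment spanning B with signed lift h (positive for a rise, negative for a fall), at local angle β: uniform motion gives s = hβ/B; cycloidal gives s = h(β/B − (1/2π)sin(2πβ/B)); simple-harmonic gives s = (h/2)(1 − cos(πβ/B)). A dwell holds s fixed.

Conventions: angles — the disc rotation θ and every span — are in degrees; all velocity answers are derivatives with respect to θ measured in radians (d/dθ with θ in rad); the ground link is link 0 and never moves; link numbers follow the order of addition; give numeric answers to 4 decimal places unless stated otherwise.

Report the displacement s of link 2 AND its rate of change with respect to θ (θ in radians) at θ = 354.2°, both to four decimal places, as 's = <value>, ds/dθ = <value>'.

seg 1 [0°–35°] dwell: s stays 0.0000
seg 2 [35°–87.2°] uniform, h=22: full span → s += 22 → s = 22.0000
seg 3 [87.2°–154.7°] dwell: s stays 22.0000
seg 4 [154.7°–191.4°] cycloidal, h=14: full span → s += 14 → s = 36.0000
seg 5 [191.4°–220.3°] cycloidal, h=30: full span → s += 30 → s = 66.0000
seg 6 [220.3°–360°] simple-harmonic, h=-66: θ=354.2° here. β=133.9, B=139.7. -66/2·(1 − cos(π·0.9585)) = -65.7197 → s = 0.2803
velocity in seg [220.3°–360°] (simple-harmonic), θ in radians: β = 133.9° = 2.3370 rad, B = 139.7° = 2.4382 rad; ds/dθ = (πh/(2B)) sin(πβ/B) = (π·(-66)/(2·2.4382)) sin(π·0.9585) = -5.530182 mm/rad

s = 0.2803, ds/dθ = -5.5302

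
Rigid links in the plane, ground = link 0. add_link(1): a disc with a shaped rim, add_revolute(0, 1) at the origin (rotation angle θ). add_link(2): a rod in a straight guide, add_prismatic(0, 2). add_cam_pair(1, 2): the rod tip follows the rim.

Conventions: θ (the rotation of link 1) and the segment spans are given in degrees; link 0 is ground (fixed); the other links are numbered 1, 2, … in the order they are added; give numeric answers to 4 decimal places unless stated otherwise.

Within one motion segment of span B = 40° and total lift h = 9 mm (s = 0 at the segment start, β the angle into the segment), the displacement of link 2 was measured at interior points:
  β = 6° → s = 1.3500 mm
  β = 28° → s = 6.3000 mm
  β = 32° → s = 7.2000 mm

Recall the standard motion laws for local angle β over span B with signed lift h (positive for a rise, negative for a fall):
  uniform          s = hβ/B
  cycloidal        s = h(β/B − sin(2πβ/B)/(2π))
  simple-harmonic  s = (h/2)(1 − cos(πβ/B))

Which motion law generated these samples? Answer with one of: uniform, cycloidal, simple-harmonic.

candidates at β/B = r: uniform s = h·r (linear in β); cycloidal s = h·(r − sin(2πr)/(2π)); simple-harmonic s = (h/2)(1 − cos(πr))
β=6°: printed 1.3500 | uniform 1.3500, cycloidal 0.1912, simple-harmonic 0.4905
β=28°: printed 6.3000 | uniform 6.3000, cycloidal 7.6623, simple-harmonic 7.1450
β=32°: printed 7.2000 | uniform 7.2000, cycloidal 8.5623, simple-harmonic 8.1406
only one law matches every sample → uniform

uniform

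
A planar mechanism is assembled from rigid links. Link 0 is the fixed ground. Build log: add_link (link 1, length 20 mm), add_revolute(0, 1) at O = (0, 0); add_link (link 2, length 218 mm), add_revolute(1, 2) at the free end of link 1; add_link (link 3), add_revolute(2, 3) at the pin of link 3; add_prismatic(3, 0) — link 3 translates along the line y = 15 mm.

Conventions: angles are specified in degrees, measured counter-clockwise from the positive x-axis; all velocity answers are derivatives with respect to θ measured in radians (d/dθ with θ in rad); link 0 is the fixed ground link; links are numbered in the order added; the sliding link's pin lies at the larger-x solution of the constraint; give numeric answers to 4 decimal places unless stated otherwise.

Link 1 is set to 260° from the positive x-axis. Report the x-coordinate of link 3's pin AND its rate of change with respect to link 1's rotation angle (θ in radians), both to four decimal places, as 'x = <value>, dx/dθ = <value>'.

geometry: r = 20 mm, L = 218 mm, e = 15 mm
crank pin P = (r cos θ, r sin θ) = (-3.472964, -19.696155)
h = r sin θ − e = -19.696155 − 15 = -34.696155
x = r cos θ + √(L² − h²) = -3.472964 + 215.221228 = 211.748264
dx/dθ = −r sin θ − h·r cos θ/√(L² − h²) (θ in radians; h = -34.696155) = 19.136273

x = 211.7483, dx/dθ = 19.1363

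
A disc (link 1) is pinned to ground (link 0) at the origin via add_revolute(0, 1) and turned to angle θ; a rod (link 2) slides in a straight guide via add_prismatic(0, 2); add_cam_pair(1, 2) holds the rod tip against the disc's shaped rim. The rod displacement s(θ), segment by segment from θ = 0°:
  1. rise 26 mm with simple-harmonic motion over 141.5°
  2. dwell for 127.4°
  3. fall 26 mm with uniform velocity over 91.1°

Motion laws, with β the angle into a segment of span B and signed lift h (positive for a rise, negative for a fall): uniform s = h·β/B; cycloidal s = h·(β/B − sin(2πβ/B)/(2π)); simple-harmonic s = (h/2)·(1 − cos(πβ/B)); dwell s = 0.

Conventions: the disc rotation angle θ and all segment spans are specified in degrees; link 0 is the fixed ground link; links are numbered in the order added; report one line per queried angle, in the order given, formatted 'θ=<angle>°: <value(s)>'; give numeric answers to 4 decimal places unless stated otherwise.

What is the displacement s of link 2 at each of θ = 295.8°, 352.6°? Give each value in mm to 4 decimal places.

segment 1 (0° to 141.5°, simple-harmonic, h = 26) is passed completely: s = 0.0000 + (26) = 26.0000
segment 2 (141.5° to 268.9°, dwell): s unchanged at 26.0000
θ = 295.8° falls in segment 3 (268.9° to 360°, uniform, h = -26): β = 295.8 − 268.9 = 26.9°, B = 91.1°; Δs = -26·26.9/91.1 = -7.6773; s = 26.0000 − 7.6773 = 18.3227
θ = 352.6° falls in segment 3 (268.9° to 360°, uniform, h = -26): β = 352.6 − 268.9 = 83.7°, B = 91.1°; Δs = -26·83.7/91.1 = -23.8880; s = 26.0000 − 23.8880 = 2.1120

θ=295.8°: 18.3227
θ=352.6°: 2.1120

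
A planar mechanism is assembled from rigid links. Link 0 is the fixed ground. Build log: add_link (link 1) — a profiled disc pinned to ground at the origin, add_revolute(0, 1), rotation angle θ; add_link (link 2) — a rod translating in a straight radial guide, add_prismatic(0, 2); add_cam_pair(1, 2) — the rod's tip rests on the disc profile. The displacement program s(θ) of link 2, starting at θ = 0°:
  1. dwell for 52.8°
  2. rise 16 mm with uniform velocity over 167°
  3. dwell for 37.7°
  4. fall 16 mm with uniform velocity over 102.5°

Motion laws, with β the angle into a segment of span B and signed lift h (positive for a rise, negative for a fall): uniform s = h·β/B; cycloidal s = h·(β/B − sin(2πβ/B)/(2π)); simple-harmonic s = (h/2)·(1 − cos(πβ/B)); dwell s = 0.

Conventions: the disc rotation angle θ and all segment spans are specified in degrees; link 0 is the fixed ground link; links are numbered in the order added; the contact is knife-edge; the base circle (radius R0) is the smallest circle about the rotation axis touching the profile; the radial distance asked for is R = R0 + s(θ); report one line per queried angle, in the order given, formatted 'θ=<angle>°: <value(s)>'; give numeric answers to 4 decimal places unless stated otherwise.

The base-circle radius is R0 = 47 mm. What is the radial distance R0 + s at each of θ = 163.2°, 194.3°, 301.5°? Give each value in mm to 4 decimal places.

seg 1 [0°–52.8°] dwell: s stays 0.0000
seg 2 [52.8°–219.8°] uniform, h=16: θ=163.2° here. β=110.4, B=167. 16·110.4/167 = 10.5772 → s = 10.5772
seg 2 [52.8°–219.8°] uniform, h=16: θ=194.3° here. β=141.5, B=167. 16·141.5/167 = 13.5569 → s = 13.5569
seg 2 [52.8°–219.8°] uniform, h=16: full span → s += 16 → s = 16.0000
seg 3 [219.8°–257.5°] dwell: s stays 16.0000
seg 4 [257.5°–360°] uniform, h=-16: θ=301.5° here. β=44, B=102.5. -16·44/102.5 = -6.8683 → s = 9.1317
θ=163.2°: R = R0 + s = 47 + 10.5772 = 57.5772
θ=194.3°: R = R0 + s = 47 + 13.5569 = 60.5569
θ=301.5°: R = R0 + s = 47 + 9.1317 = 56.1317

θ=163.2°: 57.5772
θ=194.3°: 60.5569
θ=301.5°: 56.1317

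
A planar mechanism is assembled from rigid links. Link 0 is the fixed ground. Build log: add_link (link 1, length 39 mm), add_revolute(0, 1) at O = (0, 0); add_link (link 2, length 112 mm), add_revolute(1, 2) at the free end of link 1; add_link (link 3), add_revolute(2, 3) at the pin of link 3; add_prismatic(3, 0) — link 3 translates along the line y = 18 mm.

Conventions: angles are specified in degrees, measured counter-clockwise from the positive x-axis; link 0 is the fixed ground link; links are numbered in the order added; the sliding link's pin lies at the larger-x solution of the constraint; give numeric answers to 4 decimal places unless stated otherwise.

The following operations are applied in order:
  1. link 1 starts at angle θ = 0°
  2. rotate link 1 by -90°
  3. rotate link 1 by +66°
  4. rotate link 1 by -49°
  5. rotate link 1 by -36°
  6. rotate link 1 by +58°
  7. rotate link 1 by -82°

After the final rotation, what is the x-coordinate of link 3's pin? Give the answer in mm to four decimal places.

geometry: r = 39 mm, L = 112 mm, e = 18 mm; θ starts at 0°
rotate link 1 by -90°: θ ← 0° -90° = -90°
rotate link 1 by +66°: θ ← -90° +66° = -24°
rotate link 1 by -49°: θ ← -24° -49° = -73°
rotate link 1 by -36°: θ ← -73° -36° = -109°
rotate link 1 by +58°: θ ← -109° +58° = -51°
rotate link 1 by -82°: θ ← -51° -82° = -133°
crank pin P = (r cos θ, r sin θ) = (-26.597936, -28.522794)
h = r sin θ − e = -28.522794 − 18 = -46.522794
x = r cos θ + √(L² − h²) = -26.597936 + 101.880467 = 75.282531

75.2825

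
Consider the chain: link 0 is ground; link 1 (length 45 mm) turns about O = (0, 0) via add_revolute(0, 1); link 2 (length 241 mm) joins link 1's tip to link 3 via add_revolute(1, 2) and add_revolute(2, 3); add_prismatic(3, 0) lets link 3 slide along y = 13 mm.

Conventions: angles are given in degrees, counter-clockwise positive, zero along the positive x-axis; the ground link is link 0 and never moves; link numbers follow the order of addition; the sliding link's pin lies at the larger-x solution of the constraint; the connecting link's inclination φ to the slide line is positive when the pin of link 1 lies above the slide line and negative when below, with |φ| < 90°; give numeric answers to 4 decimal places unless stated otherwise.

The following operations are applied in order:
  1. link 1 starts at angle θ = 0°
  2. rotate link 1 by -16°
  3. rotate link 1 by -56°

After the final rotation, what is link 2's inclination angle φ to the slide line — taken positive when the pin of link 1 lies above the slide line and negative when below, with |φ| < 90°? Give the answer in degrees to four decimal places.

geometry: r = 45 mm, L = 241 mm, e = 13 mm; θ starts at 0°
rotate link 1 by -16°: θ ← 0° -16° = -16°
rotate link 1 by -56°: θ ← -16° -56° = -72°
h = r sin θ − e = -42.797543 − 13 = -55.797543
sin φ = h / L = -55.797543 / 241 = -0.23152508
φ = arcsin(-0.23152508) = -13.386876°

-13.3869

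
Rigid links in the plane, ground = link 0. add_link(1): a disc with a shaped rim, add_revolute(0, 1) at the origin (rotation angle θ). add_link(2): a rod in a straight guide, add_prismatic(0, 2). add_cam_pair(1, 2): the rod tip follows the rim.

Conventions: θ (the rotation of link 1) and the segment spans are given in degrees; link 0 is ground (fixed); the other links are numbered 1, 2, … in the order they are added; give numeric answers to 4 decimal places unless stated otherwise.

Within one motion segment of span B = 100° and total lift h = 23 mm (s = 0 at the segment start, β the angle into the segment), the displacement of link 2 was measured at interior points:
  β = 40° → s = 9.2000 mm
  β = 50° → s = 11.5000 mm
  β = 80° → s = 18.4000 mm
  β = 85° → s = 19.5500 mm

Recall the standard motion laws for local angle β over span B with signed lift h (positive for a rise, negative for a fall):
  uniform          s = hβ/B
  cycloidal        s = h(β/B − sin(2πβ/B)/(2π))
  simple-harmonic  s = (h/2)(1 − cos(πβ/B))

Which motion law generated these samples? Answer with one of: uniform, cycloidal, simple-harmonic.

candidates at β/B = r: uniform s = h·r (linear in β); cycloidal s = h·(r − sin(2πr)/(2π)); simple-harmonic s = (h/2)(1 − cos(πr))
β=40°: printed 9.2000 | uniform 9.2000, cycloidal 7.0484, simple-harmonic 7.9463
β=50°: printed 11.5000 | uniform 11.5000, cycloidal 11.5000, simple-harmonic 11.5000
β=80°: printed 18.4000 | uniform 18.4000, cycloidal 21.8814, simple-harmonic 20.8037
β=85°: printed 19.5500 | uniform 19.5500, cycloidal 22.5115, simple-harmonic 21.7466
only one law matches every sample → uniform

uniform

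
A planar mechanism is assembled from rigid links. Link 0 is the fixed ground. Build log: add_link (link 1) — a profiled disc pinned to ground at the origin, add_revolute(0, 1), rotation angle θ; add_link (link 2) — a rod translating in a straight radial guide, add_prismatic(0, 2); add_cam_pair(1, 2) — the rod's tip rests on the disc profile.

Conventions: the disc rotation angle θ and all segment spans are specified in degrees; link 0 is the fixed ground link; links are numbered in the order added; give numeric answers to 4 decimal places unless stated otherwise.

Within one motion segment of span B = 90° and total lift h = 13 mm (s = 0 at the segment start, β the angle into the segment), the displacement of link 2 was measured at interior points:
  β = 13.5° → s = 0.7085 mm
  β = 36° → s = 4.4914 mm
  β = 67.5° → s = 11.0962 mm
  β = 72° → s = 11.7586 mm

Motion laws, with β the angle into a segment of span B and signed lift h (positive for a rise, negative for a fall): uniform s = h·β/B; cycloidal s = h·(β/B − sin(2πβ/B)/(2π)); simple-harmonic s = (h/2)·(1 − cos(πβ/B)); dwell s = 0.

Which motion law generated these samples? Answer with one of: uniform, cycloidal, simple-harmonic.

candidates at β/B = r: uniform s = h·r (linear in β); cycloidal s = h·(r − sin(2πr)/(2π)); simple-harmonic s = (h/2)(1 − cos(πr))
β=13.5°: printed 0.7085 | uniform 1.9500, cycloidal 0.2761, simple-harmonic 0.7085
β=36°: printed 4.4914 | uniform 5.2000, cycloidal 3.9839, simple-harmonic 4.4914
β=67.5°: printed 11.0962 | uniform 9.7500, cycloidal 11.8190, simple-harmonic 11.0962
β=72°: printed 11.7586 | uniform 10.4000, cycloidal 12.3677, simple-harmonic 11.7586
only one law matches every sample → simple-harmonic

simple-harmonic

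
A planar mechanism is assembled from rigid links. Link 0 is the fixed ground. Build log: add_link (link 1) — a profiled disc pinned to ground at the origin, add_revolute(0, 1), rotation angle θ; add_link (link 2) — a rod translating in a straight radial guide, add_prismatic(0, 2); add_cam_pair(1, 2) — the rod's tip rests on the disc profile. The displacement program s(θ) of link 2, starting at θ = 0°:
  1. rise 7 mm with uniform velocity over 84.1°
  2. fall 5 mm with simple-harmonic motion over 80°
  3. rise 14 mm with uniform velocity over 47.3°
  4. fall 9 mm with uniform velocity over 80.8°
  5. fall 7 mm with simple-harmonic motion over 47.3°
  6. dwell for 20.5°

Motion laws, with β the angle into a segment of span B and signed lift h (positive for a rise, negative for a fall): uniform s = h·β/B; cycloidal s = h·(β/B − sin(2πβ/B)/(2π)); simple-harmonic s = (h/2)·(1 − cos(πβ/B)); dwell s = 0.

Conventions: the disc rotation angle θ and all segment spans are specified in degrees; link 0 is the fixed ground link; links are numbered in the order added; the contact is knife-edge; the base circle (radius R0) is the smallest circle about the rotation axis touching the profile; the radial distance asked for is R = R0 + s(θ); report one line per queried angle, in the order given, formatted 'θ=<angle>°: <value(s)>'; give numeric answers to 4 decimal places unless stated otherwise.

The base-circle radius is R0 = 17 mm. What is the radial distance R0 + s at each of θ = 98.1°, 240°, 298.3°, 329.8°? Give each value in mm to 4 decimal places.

seg 1 [0°–84.1°] uniform, h=7: full span → s += 7 → s = 7.0000
seg 2 [84.1°–164.1°] simple-harmonic, h=-5: θ=98.1° here. β=14, B=80. -5/2·(1 − cos(π·0.1750)) = -0.3684 → s = 6.6316
seg 2 [84.1°–164.1°] simple-harmonic, h=-5: full span → s += -5 → s = 2.0000
seg 3 [164.1°–211.4°] uniform, h=14: full span → s += 14 → s = 16.0000
seg 4 [211.4°–292.2°] uniform, h=-9: θ=240° here. β=28.6, B=80.8. -9·28.6/80.8 = -3.1856 → s = 12.8144
seg 4 [211.4°–292.2°] uniform, h=-9: full span → s += -9 → s = 7.0000
seg 5 [292.2°–339.5°] simple-harmonic, h=-7: θ=298.3° here. β=6.1, B=47.3. -7/2·(1 − cos(π·0.1290)) = -0.2834 → s = 6.7166
seg 5 [292.2°–339.5°] simple-harmonic, h=-7: θ=329.8° here. β=37.6, B=47.3. -7/2·(1 − cos(π·0.7949)) = -6.2984 → s = 0.7016
θ=98.1°: R = R0 + s = 17 + 6.6316 = 23.6316
θ=240°: R = R0 + s = 17 + 12.8144 = 29.8144
θ=298.3°: R = R0 + s = 17 + 6.7166 = 23.7166
θ=329.8°: R = R0 + s = 17 + 0.7016 = 17.7016

θ=98.1°: 23.6316
θ=240°: 29.8144
θ=298.3°: 23.7166
θ=329.8°: 17.7016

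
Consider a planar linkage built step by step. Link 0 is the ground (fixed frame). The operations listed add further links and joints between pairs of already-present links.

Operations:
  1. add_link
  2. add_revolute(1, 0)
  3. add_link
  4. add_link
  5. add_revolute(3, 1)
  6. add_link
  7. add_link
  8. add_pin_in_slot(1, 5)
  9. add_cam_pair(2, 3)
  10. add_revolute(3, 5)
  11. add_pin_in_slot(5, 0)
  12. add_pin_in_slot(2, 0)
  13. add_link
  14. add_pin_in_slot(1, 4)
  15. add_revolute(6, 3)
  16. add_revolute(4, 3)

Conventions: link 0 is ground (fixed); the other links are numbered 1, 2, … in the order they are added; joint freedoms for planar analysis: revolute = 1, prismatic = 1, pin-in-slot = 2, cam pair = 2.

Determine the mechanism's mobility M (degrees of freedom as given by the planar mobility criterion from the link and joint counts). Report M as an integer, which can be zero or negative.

ground; <1,0,0>
#1 <2,0,0>
R:1↔0 J1 <2,1,0>
#2 <3,1,0>
#3 <4,1,0>
R:3↔1 J1 <4,2,0>
#4 <5,2,0>
#5 <6,2,0>
PS:1↔5 J2 <6,2,1>
C:2↔3 J2 <6,2,2>
R:3↔5 J1 <6,3,2>
PS:5↔0 J2 <6,3,3>
PS:2↔0 J2 <6,3,4>
#6 <7,3,4>
PS:1↔4 J2 <7,3,5>
R:6↔3 J1 <7,4,5>
R:4↔3 J1 <7,5,5>
3×6 − 2×5 − 1×5 = 3

M = 3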